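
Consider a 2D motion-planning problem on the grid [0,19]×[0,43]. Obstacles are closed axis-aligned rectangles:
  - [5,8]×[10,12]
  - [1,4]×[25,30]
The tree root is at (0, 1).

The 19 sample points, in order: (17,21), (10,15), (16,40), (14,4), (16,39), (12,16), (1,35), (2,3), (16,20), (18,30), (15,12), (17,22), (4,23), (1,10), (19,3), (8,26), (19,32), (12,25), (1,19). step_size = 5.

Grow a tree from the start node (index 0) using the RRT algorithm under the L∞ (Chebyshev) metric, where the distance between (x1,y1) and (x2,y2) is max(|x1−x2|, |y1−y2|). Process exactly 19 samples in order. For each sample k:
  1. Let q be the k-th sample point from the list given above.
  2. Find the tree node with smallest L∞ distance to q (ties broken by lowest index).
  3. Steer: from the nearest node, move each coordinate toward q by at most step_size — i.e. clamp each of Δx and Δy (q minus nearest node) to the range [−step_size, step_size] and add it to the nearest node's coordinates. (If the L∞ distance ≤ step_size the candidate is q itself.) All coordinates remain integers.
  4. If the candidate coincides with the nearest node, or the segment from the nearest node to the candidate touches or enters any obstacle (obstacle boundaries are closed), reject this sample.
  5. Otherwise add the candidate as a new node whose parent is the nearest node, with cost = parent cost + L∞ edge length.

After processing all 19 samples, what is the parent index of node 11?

1. q=(17,21) nearest=0 d=20 new=(5,6) → add node 1 parent=0 cost=5
2. q=(10,15) nearest=1 d=9 new=(10,11) → add node 2 parent=1 cost=10
3. q=(16,40) nearest=2 d=29 new=(15,16) → add node 3 parent=2 cost=15
4. q=(14,4) nearest=2 d=7 new=(14,6) → add node 4 parent=2 cost=15
5. q=(16,39) nearest=3 d=23 new=(16,21) → add node 5 parent=3 cost=20
6. q=(12,16) nearest=3 d=3 new=(12,16) → add node 6 parent=3 cost=18
7. q=(1,35) nearest=5 d=15 new=(11,26) → add node 7 parent=5 cost=25
8. q=(2,3) nearest=0 d=2 new=(2,3) → add node 8 parent=0 cost=2
9. q=(16,20) nearest=5 d=1 new=(16,20) → add node 9 parent=5 cost=21
10. q=(18,30) nearest=7 d=7 new=(16,30) → add node 10 parent=7 cost=30
11. q=(15,12) nearest=3 d=4 new=(15,12) → add node 11 parent=3 cost=19
12. q=(17,22) nearest=5 d=1 new=(17,22) → add node 12 parent=5 cost=21
13. q=(4,23) nearest=7 d=7 new=(6,23) → add node 13 parent=7 cost=30
14. q=(1,10) nearest=1 d=4 new=(1,10) → add node 14 parent=1 cost=9
15. q=(19,3) nearest=4 d=5 new=(19,3) → add node 15 parent=4 cost=20
16. q=(8,26) nearest=7 d=3 new=(8,26) → add node 16 parent=7 cost=28
17. q=(19,32) nearest=10 d=3 new=(19,32) → add node 17 parent=10 cost=33
18. q=(12,25) nearest=7 d=1 new=(12,25) → add node 18 parent=7 cost=26
19. q=(1,19) nearest=13 d=5 new=(1,19) → add node 19 parent=13 cost=35

Parent of node 11: 3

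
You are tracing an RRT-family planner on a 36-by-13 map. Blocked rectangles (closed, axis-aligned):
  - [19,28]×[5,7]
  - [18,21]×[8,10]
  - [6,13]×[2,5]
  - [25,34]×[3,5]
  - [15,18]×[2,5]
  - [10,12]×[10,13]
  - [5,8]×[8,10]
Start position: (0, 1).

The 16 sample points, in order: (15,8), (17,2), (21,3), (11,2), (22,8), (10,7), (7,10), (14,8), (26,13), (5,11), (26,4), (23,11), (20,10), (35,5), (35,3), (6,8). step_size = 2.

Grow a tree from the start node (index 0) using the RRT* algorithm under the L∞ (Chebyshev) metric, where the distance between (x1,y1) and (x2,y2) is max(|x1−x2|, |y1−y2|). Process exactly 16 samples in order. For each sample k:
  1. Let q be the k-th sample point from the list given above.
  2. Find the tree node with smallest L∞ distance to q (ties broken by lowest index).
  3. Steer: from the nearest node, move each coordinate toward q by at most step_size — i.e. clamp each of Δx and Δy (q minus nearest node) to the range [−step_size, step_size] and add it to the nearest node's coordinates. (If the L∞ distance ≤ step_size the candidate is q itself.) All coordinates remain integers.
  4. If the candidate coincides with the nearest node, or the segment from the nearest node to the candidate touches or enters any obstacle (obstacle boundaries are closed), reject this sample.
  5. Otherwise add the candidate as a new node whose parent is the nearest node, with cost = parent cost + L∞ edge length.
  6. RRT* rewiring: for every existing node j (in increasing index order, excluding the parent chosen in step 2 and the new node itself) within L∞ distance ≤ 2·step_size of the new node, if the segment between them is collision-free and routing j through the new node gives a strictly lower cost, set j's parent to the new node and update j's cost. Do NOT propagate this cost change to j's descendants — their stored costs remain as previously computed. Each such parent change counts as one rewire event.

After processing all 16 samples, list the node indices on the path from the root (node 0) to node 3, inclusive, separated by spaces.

Path: 0 1 3

1. q=(15,8) nearest=0 d=15 new=(2,3) → add node 1 parent=0 cost=2
2. q=(17,2) nearest=1 d=15 new=(4,2) → add node 2 parent=1 cost=4
3. q=(21,3) nearest=2 d=17 new=(6,3) → blocked by [6,13]×[2,5], reject
4. q=(11,2) nearest=2 d=7 new=(6,2) → blocked by [6,13]×[2,5], reject
5. q=(22,8) nearest=2 d=18 new=(6,4) → blocked by [6,13]×[2,5], reject
6. q=(10,7) nearest=2 d=6 new=(6,4) → blocked by [6,13]×[2,5], reject
7. q=(7,10) nearest=1 d=7 new=(4,5) → add node 3 parent=1 cost=4
8. q=(14,8) nearest=2 d=10 new=(6,4) → blocked by [6,13]×[2,5], reject
9. q=(26,13) nearest=2 d=22 new=(6,4) → blocked by [6,13]×[2,5], reject
10. q=(5,11) nearest=3 d=6 new=(5,7) → add node 4 parent=3 cost=6
11. q=(26,4) nearest=4 d=21 new=(7,5) → blocked by [6,13]×[2,5], reject
12. q=(23,11) nearest=4 d=18 new=(7,9) → blocked by [5,8]×[8,10], reject
13. q=(20,10) nearest=4 d=15 new=(7,9) → blocked by [5,8]×[8,10], reject
14. q=(35,5) nearest=4 d=30 new=(7,5) → blocked by [6,13]×[2,5], reject
15. q=(35,3) nearest=4 d=30 new=(7,5) → blocked by [6,13]×[2,5], reject
16. q=(6,8) nearest=4 d=1 new=(6,8) → blocked by [5,8]×[8,10], reject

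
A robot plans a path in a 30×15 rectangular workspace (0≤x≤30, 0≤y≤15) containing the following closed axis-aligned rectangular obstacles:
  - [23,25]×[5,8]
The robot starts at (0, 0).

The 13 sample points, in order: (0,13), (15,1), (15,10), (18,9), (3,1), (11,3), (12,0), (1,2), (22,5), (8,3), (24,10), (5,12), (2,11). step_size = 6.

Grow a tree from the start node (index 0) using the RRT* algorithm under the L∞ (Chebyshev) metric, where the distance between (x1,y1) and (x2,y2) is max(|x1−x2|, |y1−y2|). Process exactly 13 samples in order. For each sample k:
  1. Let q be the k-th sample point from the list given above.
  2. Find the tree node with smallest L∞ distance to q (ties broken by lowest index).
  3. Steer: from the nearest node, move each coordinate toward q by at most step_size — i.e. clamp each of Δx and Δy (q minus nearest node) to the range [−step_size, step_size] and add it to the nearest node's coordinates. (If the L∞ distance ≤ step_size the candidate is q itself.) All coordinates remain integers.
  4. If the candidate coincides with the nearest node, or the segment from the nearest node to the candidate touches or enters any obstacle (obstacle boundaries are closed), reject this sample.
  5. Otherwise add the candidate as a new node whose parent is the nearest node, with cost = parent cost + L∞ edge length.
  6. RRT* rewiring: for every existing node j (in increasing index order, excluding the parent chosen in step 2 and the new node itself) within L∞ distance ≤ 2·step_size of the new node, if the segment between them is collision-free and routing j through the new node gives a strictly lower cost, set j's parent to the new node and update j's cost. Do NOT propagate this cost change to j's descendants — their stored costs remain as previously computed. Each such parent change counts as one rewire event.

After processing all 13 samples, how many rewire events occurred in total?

Rewire events: 4

1. q=(0,13) nearest=0 d=13 new=(0,6) → add node 1 parent=0 cost=6
2. q=(15,1) nearest=0 d=15 new=(6,1) → add node 2 parent=0 cost=6
3. q=(15,10) nearest=2 d=9 new=(12,7) → add node 3 parent=2 cost=12
4. q=(18,9) nearest=3 d=6 new=(18,9) → add node 4 parent=3 cost=18
5. q=(3,1) nearest=0 d=3 new=(3,1) → add node 5 parent=0 cost=3
6. q=(11,3) nearest=3 d=4 new=(11,3) → add node 6 parent=3 cost=16
7. q=(12,0) nearest=6 d=3 new=(12,0) → add node 7 parent=6 cost=19
8. q=(1,2) nearest=0 d=2 new=(1,2) → add node 8 parent=0 cost=2; rewire 6→8 (12<16); rewire 7→8 (13<19)
9. q=(22,5) nearest=4 d=4 new=(22,5) → add node 9 parent=4 cost=22
10. q=(8,3) nearest=2 d=2 new=(8,3) → add node 10 parent=2 cost=8; rewire 6→10 (11<12); rewire 7→10 (12<13)
11. q=(24,10) nearest=9 d=5 new=(24,10) → blocked by [23,25]×[5,8], reject
12. q=(5,12) nearest=1 d=6 new=(5,12) → add node 11 parent=1 cost=12
13. q=(2,11) nearest=11 d=3 new=(2,11) → add node 12 parent=11 cost=15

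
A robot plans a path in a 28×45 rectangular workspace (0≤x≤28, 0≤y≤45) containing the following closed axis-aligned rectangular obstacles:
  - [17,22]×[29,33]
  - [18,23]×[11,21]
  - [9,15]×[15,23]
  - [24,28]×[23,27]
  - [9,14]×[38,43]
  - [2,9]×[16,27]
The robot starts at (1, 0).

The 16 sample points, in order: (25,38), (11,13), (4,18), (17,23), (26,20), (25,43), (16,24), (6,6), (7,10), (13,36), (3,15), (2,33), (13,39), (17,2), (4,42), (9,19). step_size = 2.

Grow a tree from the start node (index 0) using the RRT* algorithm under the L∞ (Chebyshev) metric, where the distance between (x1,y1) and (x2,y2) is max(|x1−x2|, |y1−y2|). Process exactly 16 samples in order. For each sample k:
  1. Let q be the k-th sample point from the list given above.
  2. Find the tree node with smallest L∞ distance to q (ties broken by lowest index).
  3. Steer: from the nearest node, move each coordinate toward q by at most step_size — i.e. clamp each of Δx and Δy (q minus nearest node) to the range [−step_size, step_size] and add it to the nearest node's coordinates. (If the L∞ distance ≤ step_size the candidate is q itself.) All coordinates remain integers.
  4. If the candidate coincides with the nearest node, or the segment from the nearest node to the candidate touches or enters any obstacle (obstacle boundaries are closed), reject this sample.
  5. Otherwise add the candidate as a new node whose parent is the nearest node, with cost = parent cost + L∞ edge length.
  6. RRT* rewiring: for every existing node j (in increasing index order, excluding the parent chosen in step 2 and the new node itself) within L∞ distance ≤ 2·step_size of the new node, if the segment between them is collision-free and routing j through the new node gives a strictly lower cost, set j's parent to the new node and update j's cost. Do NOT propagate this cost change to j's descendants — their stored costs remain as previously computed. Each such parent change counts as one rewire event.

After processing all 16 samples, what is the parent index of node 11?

Parent of node 11: 5

1. q=(25,38) nearest=0 d=38 new=(3,2) → add node 1 parent=0 cost=2
2. q=(11,13) nearest=1 d=11 new=(5,4) → add node 2 parent=1 cost=4
3. q=(4,18) nearest=2 d=14 new=(4,6) → add node 3 parent=2 cost=6
4. q=(17,23) nearest=3 d=17 new=(6,8) → add node 4 parent=3 cost=8
5. q=(26,20) nearest=4 d=20 new=(8,10) → add node 5 parent=4 cost=10
6. q=(25,43) nearest=5 d=33 new=(10,12) → add node 6 parent=5 cost=12
7. q=(16,24) nearest=6 d=12 new=(12,14) → add node 7 parent=6 cost=14
8. q=(6,6) nearest=2 d=2 new=(6,6) → add node 8 parent=2 cost=6
9. q=(7,10) nearest=5 d=1 new=(7,10) → add node 9 parent=5 cost=11
10. q=(13,36) nearest=7 d=22 new=(13,16) → blocked by [9,15]×[15,23], reject
11. q=(3,15) nearest=5 d=5 new=(6,12) → add node 10 parent=5 cost=12
12. q=(2,33) nearest=7 d=19 new=(10,16) → blocked by [9,15]×[15,23], reject
13. q=(13,39) nearest=7 d=25 new=(13,16) → blocked by [9,15]×[15,23], reject
14. q=(17,2) nearest=5 d=9 new=(10,8) → add node 11 parent=5 cost=12
15. q=(4,42) nearest=7 d=28 new=(10,16) → blocked by [9,15]×[15,23], reject
16. q=(9,19) nearest=7 d=5 new=(10,16) → blocked by [9,15]×[15,23], reject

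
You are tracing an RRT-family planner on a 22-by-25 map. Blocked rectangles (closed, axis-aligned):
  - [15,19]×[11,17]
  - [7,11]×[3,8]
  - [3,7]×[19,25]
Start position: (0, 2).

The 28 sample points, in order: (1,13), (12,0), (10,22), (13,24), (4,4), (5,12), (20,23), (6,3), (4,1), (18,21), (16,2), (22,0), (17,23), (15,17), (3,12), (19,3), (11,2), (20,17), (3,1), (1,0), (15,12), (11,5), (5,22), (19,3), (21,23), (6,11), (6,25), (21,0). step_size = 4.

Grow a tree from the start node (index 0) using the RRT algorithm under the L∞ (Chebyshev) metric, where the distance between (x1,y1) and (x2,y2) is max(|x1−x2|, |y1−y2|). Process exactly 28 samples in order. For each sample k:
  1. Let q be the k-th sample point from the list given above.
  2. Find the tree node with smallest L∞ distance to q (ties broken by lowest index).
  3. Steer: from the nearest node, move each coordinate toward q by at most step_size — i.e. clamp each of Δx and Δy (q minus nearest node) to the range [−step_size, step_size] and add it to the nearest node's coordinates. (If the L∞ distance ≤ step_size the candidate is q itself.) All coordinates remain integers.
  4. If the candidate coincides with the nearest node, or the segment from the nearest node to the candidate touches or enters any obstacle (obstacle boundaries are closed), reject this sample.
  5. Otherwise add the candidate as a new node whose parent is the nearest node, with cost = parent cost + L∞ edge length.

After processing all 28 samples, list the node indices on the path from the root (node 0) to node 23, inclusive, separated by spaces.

Path: 0 1 3 23

1. q=(1,13) nearest=0 d=11 new=(1,6) → add node 1 parent=0 cost=4
2. q=(12,0) nearest=1 d=11 new=(5,2) → add node 2 parent=1 cost=8
3. q=(10,22) nearest=1 d=16 new=(5,10) → add node 3 parent=1 cost=8
4. q=(13,24) nearest=3 d=14 new=(9,14) → add node 4 parent=3 cost=12
5. q=(4,4) nearest=2 d=2 new=(4,4) → add node 5 parent=2 cost=10
6. q=(5,12) nearest=3 d=2 new=(5,12) → add node 6 parent=3 cost=10
7. q=(20,23) nearest=4 d=11 new=(13,18) → add node 7 parent=4 cost=16
8. q=(6,3) nearest=2 d=1 new=(6,3) → add node 8 parent=2 cost=9
9. q=(4,1) nearest=2 d=1 new=(4,1) → add node 9 parent=2 cost=9
10. q=(18,21) nearest=7 d=5 new=(17,21) → add node 10 parent=7 cost=20
11. q=(16,2) nearest=8 d=10 new=(10,2) → add node 11 parent=8 cost=13
12. q=(22,0) nearest=11 d=12 new=(14,0) → add node 12 parent=11 cost=17
13. q=(17,23) nearest=10 d=2 new=(17,23) → add node 13 parent=10 cost=22
14. q=(15,17) nearest=7 d=2 new=(15,17) → blocked by [15,19]×[11,17], reject
15. q=(3,12) nearest=3 d=2 new=(3,12) → add node 14 parent=3 cost=10
16. q=(19,3) nearest=12 d=5 new=(18,3) → add node 15 parent=12 cost=21
17. q=(11,2) nearest=11 d=1 new=(11,2) → add node 16 parent=11 cost=14
18. q=(20,17) nearest=10 d=4 new=(20,17) → add node 17 parent=10 cost=24
19. q=(3,1) nearest=9 d=1 new=(3,1) → add node 18 parent=9 cost=10
20. q=(1,0) nearest=0 d=2 new=(1,0) → add node 19 parent=0 cost=2
21. q=(15,12) nearest=17 d=5 new=(16,13) → blocked by [15,19]×[11,17], reject
22. q=(11,5) nearest=11 d=3 new=(11,5) → blocked by [7,11]×[3,8], reject
23. q=(5,22) nearest=4 d=8 new=(5,18) → add node 20 parent=4 cost=16
24. q=(19,3) nearest=15 d=1 new=(19,3) → add node 21 parent=15 cost=22
25. q=(21,23) nearest=10 d=4 new=(21,23) → add node 22 parent=10 cost=24
26. q=(6,11) nearest=3 d=1 new=(6,11) → add node 23 parent=3 cost=9
27. q=(6,25) nearest=7 d=7 new=(9,22) → add node 24 parent=7 cost=20
28. q=(21,0) nearest=15 d=3 new=(21,0) → add node 25 parent=15 cost=24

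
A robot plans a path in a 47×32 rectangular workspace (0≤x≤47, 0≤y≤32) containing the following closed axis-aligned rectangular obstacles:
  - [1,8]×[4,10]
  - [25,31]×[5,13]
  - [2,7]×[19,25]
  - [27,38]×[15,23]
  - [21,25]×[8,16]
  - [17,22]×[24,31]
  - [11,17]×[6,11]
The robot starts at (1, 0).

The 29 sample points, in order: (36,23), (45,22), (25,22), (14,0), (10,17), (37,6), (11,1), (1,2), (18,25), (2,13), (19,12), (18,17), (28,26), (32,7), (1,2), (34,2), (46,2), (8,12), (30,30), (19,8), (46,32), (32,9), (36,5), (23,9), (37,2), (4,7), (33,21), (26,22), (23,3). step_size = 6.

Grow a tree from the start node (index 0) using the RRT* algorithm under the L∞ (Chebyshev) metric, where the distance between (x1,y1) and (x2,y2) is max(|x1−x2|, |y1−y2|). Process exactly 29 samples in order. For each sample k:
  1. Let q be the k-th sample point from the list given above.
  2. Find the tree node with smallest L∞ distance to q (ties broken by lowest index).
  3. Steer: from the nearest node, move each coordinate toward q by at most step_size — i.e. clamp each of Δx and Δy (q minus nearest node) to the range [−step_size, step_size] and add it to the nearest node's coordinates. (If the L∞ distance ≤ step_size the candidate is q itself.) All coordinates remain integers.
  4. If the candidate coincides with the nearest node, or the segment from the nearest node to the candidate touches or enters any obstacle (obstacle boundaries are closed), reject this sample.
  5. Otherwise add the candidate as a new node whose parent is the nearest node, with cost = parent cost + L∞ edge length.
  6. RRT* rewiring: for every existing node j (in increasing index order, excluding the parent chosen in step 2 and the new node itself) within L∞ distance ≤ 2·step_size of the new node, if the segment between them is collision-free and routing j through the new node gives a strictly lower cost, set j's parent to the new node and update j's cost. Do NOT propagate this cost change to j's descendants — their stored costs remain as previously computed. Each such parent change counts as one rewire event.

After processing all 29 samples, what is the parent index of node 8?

Parent of node 8: 5

1. q=(36,23) nearest=0 d=35 new=(7,6) → blocked by [1,8]×[4,10], reject
2. q=(45,22) nearest=0 d=44 new=(7,6) → blocked by [1,8]×[4,10], reject
3. q=(25,22) nearest=0 d=24 new=(7,6) → blocked by [1,8]×[4,10], reject
4. q=(14,0) nearest=0 d=13 new=(7,0) → add node 1 parent=0 cost=6
5. q=(10,17) nearest=0 d=17 new=(7,6) → blocked by [1,8]×[4,10], reject
6. q=(37,6) nearest=1 d=30 new=(13,6) → blocked by [11,17]×[6,11], reject
7. q=(11,1) nearest=1 d=4 new=(11,1) → add node 2 parent=1 cost=10
8. q=(1,2) nearest=0 d=2 new=(1,2) → add node 3 parent=0 cost=2
9. q=(18,25) nearest=3 d=23 new=(7,8) → blocked by [1,8]×[4,10], reject
10. q=(2,13) nearest=3 d=11 new=(2,8) → blocked by [1,8]×[4,10], reject
11. q=(19,12) nearest=2 d=11 new=(17,7) → blocked by [11,17]×[6,11], reject
12. q=(18,17) nearest=2 d=16 new=(17,7) → blocked by [11,17]×[6,11], reject
13. q=(28,26) nearest=2 d=25 new=(17,7) → blocked by [11,17]×[6,11], reject
14. q=(32,7) nearest=2 d=21 new=(17,7) → blocked by [11,17]×[6,11], reject
15. q=(1,2) nearest=3 d=0 → coincident, reject
16. q=(34,2) nearest=2 d=23 new=(17,2) → add node 4 parent=2 cost=16
17. q=(46,2) nearest=4 d=29 new=(23,2) → add node 5 parent=4 cost=22
18. q=(8,12) nearest=3 d=10 new=(7,8) → blocked by [1,8]×[4,10], reject
19. q=(30,30) nearest=4 d=28 new=(23,8) → blocked by [21,25]×[8,16], reject
20. q=(19,8) nearest=4 d=6 new=(19,8) → add node 6 parent=4 cost=22
21. q=(46,32) nearest=6 d=27 new=(25,14) → blocked by [21,25]×[8,16], reject
22. q=(32,9) nearest=5 d=9 new=(29,8) → blocked by [25,31]×[5,13], reject
23. q=(36,5) nearest=5 d=13 new=(29,5) → blocked by [25,31]×[5,13], reject
24. q=(23,9) nearest=6 d=4 new=(23,9) → blocked by [21,25]×[8,16], reject
25. q=(37,2) nearest=5 d=14 new=(29,2) → add node 7 parent=5 cost=28
26. q=(4,7) nearest=3 d=5 new=(4,7) → blocked by [1,8]×[4,10], reject
27. q=(33,21) nearest=6 d=14 new=(25,14) → blocked by [21,25]×[8,16], reject
28. q=(26,22) nearest=6 d=14 new=(25,14) → blocked by [21,25]×[8,16], reject
29. q=(23,3) nearest=5 d=1 new=(23,3) → add node 8 parent=5 cost=23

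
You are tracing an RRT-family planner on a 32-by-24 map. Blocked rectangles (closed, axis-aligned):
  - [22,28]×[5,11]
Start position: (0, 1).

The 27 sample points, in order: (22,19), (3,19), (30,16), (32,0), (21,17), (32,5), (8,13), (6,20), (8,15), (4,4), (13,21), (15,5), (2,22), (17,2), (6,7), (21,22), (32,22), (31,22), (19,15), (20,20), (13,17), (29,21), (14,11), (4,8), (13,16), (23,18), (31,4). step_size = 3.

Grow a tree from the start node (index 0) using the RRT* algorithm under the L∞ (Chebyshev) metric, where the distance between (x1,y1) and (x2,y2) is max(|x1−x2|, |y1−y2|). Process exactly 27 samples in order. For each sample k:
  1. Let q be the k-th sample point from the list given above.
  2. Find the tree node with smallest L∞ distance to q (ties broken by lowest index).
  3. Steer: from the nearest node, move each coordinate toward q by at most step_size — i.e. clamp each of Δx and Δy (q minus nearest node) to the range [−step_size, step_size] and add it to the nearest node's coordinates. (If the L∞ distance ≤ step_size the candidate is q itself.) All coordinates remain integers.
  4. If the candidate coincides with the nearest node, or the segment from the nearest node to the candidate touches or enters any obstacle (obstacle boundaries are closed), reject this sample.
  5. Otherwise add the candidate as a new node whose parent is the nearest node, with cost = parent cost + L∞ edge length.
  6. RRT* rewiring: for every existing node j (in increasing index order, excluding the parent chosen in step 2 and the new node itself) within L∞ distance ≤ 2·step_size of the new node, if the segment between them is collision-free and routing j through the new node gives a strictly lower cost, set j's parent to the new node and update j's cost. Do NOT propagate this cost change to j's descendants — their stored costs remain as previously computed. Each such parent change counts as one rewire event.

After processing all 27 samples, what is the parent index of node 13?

1. q=(22,19) nearest=0 d=22 new=(3,4) → add node 1 parent=0 cost=3
2. q=(3,19) nearest=1 d=15 new=(3,7) → add node 2 parent=1 cost=6
3. q=(30,16) nearest=1 d=27 new=(6,7) → add node 3 parent=1 cost=6
4. q=(32,0) nearest=3 d=26 new=(9,4) → add node 4 parent=3 cost=9
5. q=(21,17) nearest=4 d=13 new=(12,7) → add node 5 parent=4 cost=12
6. q=(32,5) nearest=5 d=20 new=(15,5) → add node 6 parent=5 cost=15
7. q=(8,13) nearest=2 d=6 new=(6,10) → add node 7 parent=2 cost=9
8. q=(6,20) nearest=7 d=10 new=(6,13) → add node 8 parent=7 cost=12
9. q=(8,15) nearest=8 d=2 new=(8,15) → add node 9 parent=8 cost=14
10. q=(4,4) nearest=1 d=1 new=(4,4) → add node 10 parent=1 cost=4
11. q=(13,21) nearest=9 d=6 new=(11,18) → add node 11 parent=9 cost=17
12. q=(15,5) nearest=6 d=0 → coincident, reject
13. q=(2,22) nearest=9 d=7 new=(5,18) → add node 12 parent=9 cost=17
14. q=(17,2) nearest=6 d=3 new=(17,2) → add node 13 parent=6 cost=18
15. q=(6,7) nearest=3 d=0 → coincident, reject
16. q=(21,22) nearest=11 d=10 new=(14,21) → add node 14 parent=11 cost=20
17. q=(32,22) nearest=6 d=17 new=(18,8) → add node 15 parent=6 cost=18
18. q=(31,22) nearest=15 d=14 new=(21,11) → add node 16 parent=15 cost=21
19. q=(19,15) nearest=16 d=4 new=(19,14) → add node 17 parent=16 cost=24
20. q=(20,20) nearest=14 d=6 new=(17,20) → add node 18 parent=14 cost=23
21. q=(13,17) nearest=11 d=2 new=(13,17) → add node 19 parent=11 cost=19
22. q=(29,21) nearest=16 d=10 new=(24,14) → add node 20 parent=16 cost=24
23. q=(14,11) nearest=5 d=4 new=(14,10) → add node 21 parent=5 cost=15; rewire 17→21 (20<24)
24. q=(4,8) nearest=2 d=1 new=(4,8) → add node 22 parent=2 cost=7
25. q=(13,16) nearest=19 d=1 new=(13,16) → add node 23 parent=19 cost=20
26. q=(23,18) nearest=17 d=4 new=(22,17) → add node 24 parent=17 cost=23
27. q=(31,4) nearest=16 d=10 new=(24,8) → blocked by [22,28]×[5,11], reject

Parent of node 13: 6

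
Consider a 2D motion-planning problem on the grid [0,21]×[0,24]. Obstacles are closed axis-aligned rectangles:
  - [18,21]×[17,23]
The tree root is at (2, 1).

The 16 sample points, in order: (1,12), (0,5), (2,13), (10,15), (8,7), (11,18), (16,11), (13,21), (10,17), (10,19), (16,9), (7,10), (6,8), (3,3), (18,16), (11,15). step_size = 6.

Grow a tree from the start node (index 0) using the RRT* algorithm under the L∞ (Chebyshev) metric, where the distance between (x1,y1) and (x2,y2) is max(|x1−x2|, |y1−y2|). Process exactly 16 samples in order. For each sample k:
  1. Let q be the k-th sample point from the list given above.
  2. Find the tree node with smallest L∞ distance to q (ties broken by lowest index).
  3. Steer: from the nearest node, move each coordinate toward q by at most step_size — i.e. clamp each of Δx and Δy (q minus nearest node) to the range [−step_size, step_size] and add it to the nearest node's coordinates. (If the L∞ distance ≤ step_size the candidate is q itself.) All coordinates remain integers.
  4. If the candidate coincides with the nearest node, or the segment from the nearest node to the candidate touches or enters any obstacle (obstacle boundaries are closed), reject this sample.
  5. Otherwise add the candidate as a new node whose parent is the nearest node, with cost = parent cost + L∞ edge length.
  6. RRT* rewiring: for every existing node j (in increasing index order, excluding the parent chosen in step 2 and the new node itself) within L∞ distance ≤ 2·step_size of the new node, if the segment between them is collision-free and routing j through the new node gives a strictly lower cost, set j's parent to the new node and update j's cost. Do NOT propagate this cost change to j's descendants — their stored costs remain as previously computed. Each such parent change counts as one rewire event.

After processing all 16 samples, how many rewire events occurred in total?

Rewire events: 6

1. q=(1,12) nearest=0 d=11 new=(1,7) → add node 1 parent=0 cost=6
2. q=(0,5) nearest=1 d=2 new=(0,5) → add node 2 parent=1 cost=8
3. q=(2,13) nearest=1 d=6 new=(2,13) → add node 3 parent=1 cost=12
4. q=(10,15) nearest=3 d=8 new=(8,15) → add node 4 parent=3 cost=18
5. q=(8,7) nearest=0 d=6 new=(8,7) → add node 5 parent=0 cost=6; rewire 4→5 (14<18)
6. q=(11,18) nearest=4 d=3 new=(11,18) → add node 6 parent=4 cost=17
7. q=(16,11) nearest=6 d=7 new=(16,12) → add node 7 parent=6 cost=23
8. q=(13,21) nearest=6 d=3 new=(13,21) → add node 8 parent=6 cost=20
9. q=(10,17) nearest=6 d=1 new=(10,17) → add node 9 parent=6 cost=18
10. q=(10,19) nearest=6 d=1 new=(10,19) → add node 10 parent=6 cost=18
11. q=(16,9) nearest=7 d=3 new=(16,9) → add node 11 parent=7 cost=26
12. q=(7,10) nearest=5 d=3 new=(7,10) → add node 12 parent=5 cost=9; rewire 7→12 (18<23); rewire 9→12 (16<18); rewire 11→12 (18<26)
13. q=(6,8) nearest=5 d=2 new=(6,8) → add node 13 parent=5 cost=8
14. q=(3,3) nearest=0 d=2 new=(3,3) → add node 14 parent=0 cost=2; rewire 2→14 (5<8); rewire 13→14 (7<8)
15. q=(18,16) nearest=7 d=4 new=(18,16) → add node 15 parent=7 cost=22
16. q=(11,15) nearest=9 d=2 new=(11,15) → add node 16 parent=9 cost=18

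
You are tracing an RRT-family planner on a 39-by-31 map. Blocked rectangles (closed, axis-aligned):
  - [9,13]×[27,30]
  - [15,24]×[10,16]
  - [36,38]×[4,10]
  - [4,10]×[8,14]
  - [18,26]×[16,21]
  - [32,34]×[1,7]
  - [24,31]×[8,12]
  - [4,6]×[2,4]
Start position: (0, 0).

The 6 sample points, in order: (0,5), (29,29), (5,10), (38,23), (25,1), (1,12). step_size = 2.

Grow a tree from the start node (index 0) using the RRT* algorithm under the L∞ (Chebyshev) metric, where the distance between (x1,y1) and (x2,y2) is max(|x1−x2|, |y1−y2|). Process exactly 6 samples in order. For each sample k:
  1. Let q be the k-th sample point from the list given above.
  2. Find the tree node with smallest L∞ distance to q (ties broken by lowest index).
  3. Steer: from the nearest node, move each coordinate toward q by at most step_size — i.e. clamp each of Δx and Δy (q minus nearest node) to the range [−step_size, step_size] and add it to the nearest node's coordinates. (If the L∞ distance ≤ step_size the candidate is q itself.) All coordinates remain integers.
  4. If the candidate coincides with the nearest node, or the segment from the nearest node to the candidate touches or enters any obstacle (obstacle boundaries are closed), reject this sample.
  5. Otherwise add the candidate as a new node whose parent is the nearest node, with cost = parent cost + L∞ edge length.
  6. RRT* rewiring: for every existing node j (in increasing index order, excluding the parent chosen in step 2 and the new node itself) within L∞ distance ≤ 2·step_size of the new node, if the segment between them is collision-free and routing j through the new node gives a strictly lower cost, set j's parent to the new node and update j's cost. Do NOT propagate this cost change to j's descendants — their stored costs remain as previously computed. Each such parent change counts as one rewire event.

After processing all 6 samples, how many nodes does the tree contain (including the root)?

Node count: 6

1. q=(0,5) nearest=0 d=5 new=(0,2) → add node 1 parent=0 cost=2
2. q=(29,29) nearest=0 d=29 new=(2,2) → add node 2 parent=0 cost=2
3. q=(5,10) nearest=1 d=8 new=(2,4) → add node 3 parent=1 cost=4
4. q=(38,23) nearest=2 d=36 new=(4,4) → blocked by [4,6]×[2,4], reject
5. q=(25,1) nearest=2 d=23 new=(4,1) → add node 4 parent=2 cost=4
6. q=(1,12) nearest=3 d=8 new=(1,6) → add node 5 parent=3 cost=6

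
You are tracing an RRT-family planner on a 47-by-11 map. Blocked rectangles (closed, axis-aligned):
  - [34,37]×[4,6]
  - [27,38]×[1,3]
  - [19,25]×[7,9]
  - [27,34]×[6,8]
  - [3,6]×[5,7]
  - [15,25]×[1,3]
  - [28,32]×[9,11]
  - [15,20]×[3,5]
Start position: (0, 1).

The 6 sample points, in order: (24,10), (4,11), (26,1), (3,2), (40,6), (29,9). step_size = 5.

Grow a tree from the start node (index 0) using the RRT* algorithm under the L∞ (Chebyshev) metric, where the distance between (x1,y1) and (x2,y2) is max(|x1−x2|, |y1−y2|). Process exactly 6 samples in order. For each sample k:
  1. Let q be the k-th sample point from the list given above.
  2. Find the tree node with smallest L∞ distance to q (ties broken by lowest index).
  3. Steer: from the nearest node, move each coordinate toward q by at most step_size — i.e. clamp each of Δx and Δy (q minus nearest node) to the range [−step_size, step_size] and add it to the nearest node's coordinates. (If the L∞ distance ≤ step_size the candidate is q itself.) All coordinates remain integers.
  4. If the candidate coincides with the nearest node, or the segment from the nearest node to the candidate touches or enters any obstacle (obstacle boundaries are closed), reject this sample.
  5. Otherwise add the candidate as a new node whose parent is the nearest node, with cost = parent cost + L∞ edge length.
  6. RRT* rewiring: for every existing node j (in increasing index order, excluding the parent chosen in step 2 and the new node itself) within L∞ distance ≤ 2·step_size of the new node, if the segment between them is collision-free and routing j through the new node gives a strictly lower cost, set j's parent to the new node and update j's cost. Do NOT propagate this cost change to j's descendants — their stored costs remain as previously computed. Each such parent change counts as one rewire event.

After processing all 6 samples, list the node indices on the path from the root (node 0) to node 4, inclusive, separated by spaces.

Path: 0 1 3 4

1. q=(24,10) nearest=0 d=24 new=(5,6) → blocked by [3,6]×[5,7], reject
2. q=(4,11) nearest=0 d=10 new=(4,6) → blocked by [3,6]×[5,7], reject
3. q=(26,1) nearest=0 d=26 new=(5,1) → add node 1 parent=0 cost=5
4. q=(3,2) nearest=1 d=2 new=(3,2) → add node 2 parent=1 cost=7
5. q=(40,6) nearest=1 d=35 new=(10,6) → add node 3 parent=1 cost=10
6. q=(29,9) nearest=3 d=19 new=(15,9) → add node 4 parent=3 cost=15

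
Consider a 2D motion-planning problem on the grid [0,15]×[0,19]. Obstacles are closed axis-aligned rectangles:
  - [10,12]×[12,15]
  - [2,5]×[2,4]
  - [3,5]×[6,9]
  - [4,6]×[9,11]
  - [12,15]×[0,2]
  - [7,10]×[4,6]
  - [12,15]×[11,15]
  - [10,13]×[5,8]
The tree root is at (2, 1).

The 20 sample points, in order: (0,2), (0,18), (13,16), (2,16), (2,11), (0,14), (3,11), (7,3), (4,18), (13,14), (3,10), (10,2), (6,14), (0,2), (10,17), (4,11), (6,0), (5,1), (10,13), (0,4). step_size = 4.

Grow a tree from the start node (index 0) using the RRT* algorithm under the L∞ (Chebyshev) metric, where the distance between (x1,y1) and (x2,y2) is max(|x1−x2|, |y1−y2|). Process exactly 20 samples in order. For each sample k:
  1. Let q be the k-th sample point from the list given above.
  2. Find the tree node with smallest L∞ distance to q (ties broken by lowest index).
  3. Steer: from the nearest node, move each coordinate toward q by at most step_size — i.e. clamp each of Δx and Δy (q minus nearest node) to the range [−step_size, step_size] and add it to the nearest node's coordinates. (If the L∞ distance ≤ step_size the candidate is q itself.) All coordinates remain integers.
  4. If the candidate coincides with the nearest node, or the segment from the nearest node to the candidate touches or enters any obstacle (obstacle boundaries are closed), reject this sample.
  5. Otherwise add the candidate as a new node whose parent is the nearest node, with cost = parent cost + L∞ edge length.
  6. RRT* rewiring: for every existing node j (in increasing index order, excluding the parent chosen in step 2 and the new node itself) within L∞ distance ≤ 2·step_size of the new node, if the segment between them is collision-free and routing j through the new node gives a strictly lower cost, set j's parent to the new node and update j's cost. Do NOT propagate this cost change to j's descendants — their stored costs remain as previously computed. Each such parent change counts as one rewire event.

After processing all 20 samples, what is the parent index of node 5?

1. q=(0,2) nearest=0 d=2 new=(0,2) → add node 1 parent=0 cost=2
2. q=(0,18) nearest=1 d=16 new=(0,6) → add node 2 parent=1 cost=6
3. q=(13,16) nearest=2 d=13 new=(4,10) → blocked by [3,5]×[6,9], reject
4. q=(2,16) nearest=2 d=10 new=(2,10) → add node 3 parent=2 cost=10
5. q=(2,11) nearest=3 d=1 new=(2,11) → add node 4 parent=3 cost=11
6. q=(0,14) nearest=4 d=3 new=(0,14) → add node 5 parent=4 cost=14
7. q=(3,11) nearest=3 d=1 new=(3,11) → add node 6 parent=3 cost=11
8. q=(7,3) nearest=0 d=5 new=(6,3) → blocked by [2,5]×[2,4], reject
9. q=(4,18) nearest=5 d=4 new=(4,18) → add node 7 parent=5 cost=18
10. q=(13,14) nearest=7 d=9 new=(8,14) → add node 8 parent=7 cost=22
11. q=(3,10) nearest=3 d=1 new=(3,10) → add node 9 parent=3 cost=11
12. q=(10,2) nearest=0 d=8 new=(6,2) → add node 10 parent=0 cost=4
13. q=(6,14) nearest=8 d=2 new=(6,14) → add node 11 parent=8 cost=24
14. q=(0,2) nearest=1 d=0 → coincident, reject
15. q=(10,17) nearest=8 d=3 new=(10,17) → add node 12 parent=8 cost=25
16. q=(4,11) nearest=6 d=1 new=(4,11) → blocked by [4,6]×[9,11], reject
17. q=(6,0) nearest=10 d=2 new=(6,0) → add node 13 parent=10 cost=6
18. q=(5,1) nearest=10 d=1 new=(5,1) → add node 14 parent=10 cost=5
19. q=(10,13) nearest=8 d=2 new=(10,13) → blocked by [10,12]×[12,15], reject
20. q=(0,4) nearest=1 d=2 new=(0,4) → add node 15 parent=1 cost=4; rewire 9→15 (10<11)

Parent of node 5: 4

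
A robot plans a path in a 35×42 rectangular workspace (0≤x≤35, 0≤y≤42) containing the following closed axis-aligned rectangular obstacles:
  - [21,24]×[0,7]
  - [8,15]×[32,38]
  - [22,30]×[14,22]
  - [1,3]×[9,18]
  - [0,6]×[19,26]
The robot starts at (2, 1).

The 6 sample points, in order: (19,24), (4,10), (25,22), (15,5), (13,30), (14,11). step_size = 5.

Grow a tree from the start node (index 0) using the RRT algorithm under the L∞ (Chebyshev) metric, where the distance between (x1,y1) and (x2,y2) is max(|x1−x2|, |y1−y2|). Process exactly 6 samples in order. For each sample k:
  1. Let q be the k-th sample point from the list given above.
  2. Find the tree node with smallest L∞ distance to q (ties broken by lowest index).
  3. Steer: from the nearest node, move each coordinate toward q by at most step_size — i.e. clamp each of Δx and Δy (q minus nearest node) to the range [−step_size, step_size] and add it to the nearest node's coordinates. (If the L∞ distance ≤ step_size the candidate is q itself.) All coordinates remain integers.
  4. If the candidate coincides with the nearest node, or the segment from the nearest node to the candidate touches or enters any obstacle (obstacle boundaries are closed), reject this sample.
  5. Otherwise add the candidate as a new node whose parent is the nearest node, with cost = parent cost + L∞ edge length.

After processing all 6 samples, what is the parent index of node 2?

1. q=(19,24) nearest=0 d=23 new=(7,6) → add node 1 parent=0 cost=5
2. q=(4,10) nearest=1 d=4 new=(4,10) → add node 2 parent=1 cost=9
3. q=(25,22) nearest=1 d=18 new=(12,11) → add node 3 parent=1 cost=10
4. q=(15,5) nearest=3 d=6 new=(15,6) → add node 4 parent=3 cost=15
5. q=(13,30) nearest=3 d=19 new=(13,16) → add node 5 parent=3 cost=15
6. q=(14,11) nearest=3 d=2 new=(14,11) → add node 6 parent=3 cost=12

Parent of node 2: 1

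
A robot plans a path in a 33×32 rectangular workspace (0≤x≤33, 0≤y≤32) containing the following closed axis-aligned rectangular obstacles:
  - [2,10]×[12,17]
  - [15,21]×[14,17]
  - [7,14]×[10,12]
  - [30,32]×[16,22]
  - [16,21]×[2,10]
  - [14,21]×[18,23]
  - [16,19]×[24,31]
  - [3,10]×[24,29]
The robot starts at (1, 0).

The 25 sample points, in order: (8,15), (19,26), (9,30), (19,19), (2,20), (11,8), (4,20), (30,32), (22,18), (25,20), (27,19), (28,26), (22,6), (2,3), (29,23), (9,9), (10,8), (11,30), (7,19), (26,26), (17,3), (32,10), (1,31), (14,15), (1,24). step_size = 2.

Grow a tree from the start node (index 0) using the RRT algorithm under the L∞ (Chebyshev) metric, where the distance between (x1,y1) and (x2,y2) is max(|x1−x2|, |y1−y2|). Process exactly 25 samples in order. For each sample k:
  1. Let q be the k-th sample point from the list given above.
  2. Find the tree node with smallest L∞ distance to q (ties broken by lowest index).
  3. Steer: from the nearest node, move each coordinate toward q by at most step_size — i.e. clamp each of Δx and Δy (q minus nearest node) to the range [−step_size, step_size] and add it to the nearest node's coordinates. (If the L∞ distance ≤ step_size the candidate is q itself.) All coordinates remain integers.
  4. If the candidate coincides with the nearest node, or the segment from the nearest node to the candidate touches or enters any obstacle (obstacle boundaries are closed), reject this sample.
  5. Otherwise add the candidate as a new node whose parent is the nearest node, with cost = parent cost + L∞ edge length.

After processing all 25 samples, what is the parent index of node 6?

Parent of node 6: 5

1. q=(8,15) nearest=0 d=15 new=(3,2) → add node 1 parent=0 cost=2
2. q=(19,26) nearest=1 d=24 new=(5,4) → add node 2 parent=1 cost=4
3. q=(9,30) nearest=2 d=26 new=(7,6) → add node 3 parent=2 cost=6
4. q=(19,19) nearest=3 d=13 new=(9,8) → add node 4 parent=3 cost=8
5. q=(2,20) nearest=4 d=12 new=(7,10) → blocked by [7,14]×[10,12], reject
6. q=(11,8) nearest=4 d=2 new=(11,8) → add node 5 parent=4 cost=10
7. q=(4,20) nearest=4 d=12 new=(7,10) → blocked by [7,14]×[10,12], reject
8. q=(30,32) nearest=4 d=24 new=(11,10) → blocked by [7,14]×[10,12], reject
9. q=(22,18) nearest=5 d=11 new=(13,10) → blocked by [7,14]×[10,12], reject
10. q=(25,20) nearest=5 d=14 new=(13,10) → blocked by [7,14]×[10,12], reject
11. q=(27,19) nearest=5 d=16 new=(13,10) → blocked by [7,14]×[10,12], reject
12. q=(28,26) nearest=5 d=18 new=(13,10) → blocked by [7,14]×[10,12], reject
13. q=(22,6) nearest=5 d=11 new=(13,6) → add node 6 parent=5 cost=12
14. q=(2,3) nearest=1 d=1 new=(2,3) → add node 7 parent=1 cost=3
15. q=(29,23) nearest=6 d=17 new=(15,8) → add node 8 parent=6 cost=14
16. q=(9,9) nearest=4 d=1 new=(9,9) → add node 9 parent=4 cost=9
17. q=(10,8) nearest=4 d=1 new=(10,8) → add node 10 parent=4 cost=9
18. q=(11,30) nearest=9 d=21 new=(11,11) → blocked by [7,14]×[10,12], reject
19. q=(7,19) nearest=9 d=10 new=(7,11) → blocked by [7,14]×[10,12], reject
20. q=(26,26) nearest=9 d=17 new=(11,11) → blocked by [7,14]×[10,12], reject
21. q=(17,3) nearest=6 d=4 new=(15,4) → add node 11 parent=6 cost=14
22. q=(32,10) nearest=8 d=17 new=(17,10) → blocked by [16,21]×[2,10], reject
23. q=(1,31) nearest=9 d=22 new=(7,11) → blocked by [7,14]×[10,12], reject
24. q=(14,15) nearest=9 d=6 new=(11,11) → blocked by [7,14]×[10,12], reject
25. q=(1,24) nearest=9 d=15 new=(7,11) → blocked by [7,14]×[10,12], reject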